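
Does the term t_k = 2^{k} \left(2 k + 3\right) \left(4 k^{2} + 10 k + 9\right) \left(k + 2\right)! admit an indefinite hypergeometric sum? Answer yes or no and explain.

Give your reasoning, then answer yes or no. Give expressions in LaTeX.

The ratio is 2*(8*k**4 + 80*k**3 + 304*k**2 + 523*k + 345)/(8*k**3 + 32*k**2 + 48*k + 27).
Normal form (A,B,C) = (2*k + 6, 1, k**3 + 4*k**2 + 6*k + 27/8).
Set up (2*k + 6)·f(k+1) − (1)·f(k) − (k**3 + 4*k**2 + 6*k + 27/8) = 0.
d = 2 from the (1,0,3) case.
Coefficient equations give f(k) = (4*k**2 - 2*k + 3)/8.
Then R = B(k−1)f/C = (4*k**2 - 2*k + 3)/((2*k + 3)*(4*k**2 + 10*k + 9)), so s_k = R(k)·t_k = 2**k*(4*k**2 - 2*k + 3)*factorial(k + 2).
Check: Δs_k = 2**k*(2*k + 3)*(4*k**2 + 10*k + 9)*factorial(k + 2). ✓

Yes. s_k = 2^{k} \left(4 k^{2} - 2 k + 3\right) \left(k + 2\right)!.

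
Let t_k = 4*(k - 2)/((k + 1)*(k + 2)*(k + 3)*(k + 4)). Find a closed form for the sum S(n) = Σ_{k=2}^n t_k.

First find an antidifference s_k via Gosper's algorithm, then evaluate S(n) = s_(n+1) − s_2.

S(n) = (n**3 + 9*n**2 - 34*n + 24)/(30*(n**3 + 9*n**2 + 26*n + 24))

t_(k+1)/t_k = (k - 1)*(k + 1)/((k - 2)*(k + 5)).
Normal form (A,B,C) = (k + 1, k + 5, k - 2).
Key eq: (k + 1)·f(k+1) = (k + 4)·f(k) + (k - 2).
d = 3 from the (1,1,1) case.
A polynomial solution: f(k) = -k*(k**2 + 6*k + 17)/12.
R(k) = B(k−1)·f(k)/C(k) = -k*(k + 4)*(k**2 + 6*k + 17)/(12*(k - 2)); s_k = R·t_k = k*(-k**2 - 6*k - 17)/(3*(k + 1)*(k + 2)*(k + 3)).
Δs = 4*(k - 2)/(k**4 + 10*k**3 + 35*k**2 + 50*k + 24), as required.
Telescope: S(n) = s_(n+1) − s_(2) = (-n**3 - 9*n**2 - 32*n - 24)/(3*(n**3 + 9*n**2 + 26*n + 24)) − (-11/30) = (n**3 + 9*n**2 - 34*n + 24)/(30*(n**3 + 9*n**2 + 26*n + 24)).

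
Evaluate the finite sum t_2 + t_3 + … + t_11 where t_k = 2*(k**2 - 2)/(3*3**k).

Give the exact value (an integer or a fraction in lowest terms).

Compute t_(k+1)/t_k: get ((k + 1)**2 - 2)/(3*(k**2 - 2)).
Factor: A=1/3; B=1; C=k**2 - 2.
Set up (1/3)·f(k+1) − (1)·f(k) − (k**2 - 2) = 0.
deg f ≤ 2 (via 0,0,2).
Solve for f: f(k) = -3*(k**2 + k - 1)/2 (degree 2 ≤ 2).
Certificate R = B(k−1)f/C = -3*(k**2 + k - 1)/(2*(k**2 - 2)) gives s_k = (-k**2 - k + 1)/3**k.
s_(k+1) − s_k = 2*(k**2 - 2)/(3*3**k) = t_k.
Telescoping: Σ = s_(12) − s_(2) = -155/531441 − (-5/9) = 295090/531441.

Σ = 295090/531441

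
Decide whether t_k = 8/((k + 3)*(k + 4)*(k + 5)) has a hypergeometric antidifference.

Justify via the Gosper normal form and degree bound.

Yes. s_k = k*(k + 7)/(3*(k + 3)*(k + 4)).

Step 1: r(k) = (k + 3)/(k + 6).
Take A(k)=k + 3, B(k)=k + 6, C(k)=1.
Key eq: (k + 3)·f(k+1) = (k + 5)·f(k) + (1).
d = 2 from the (1,1,0) case.
A polynomial solution: f(k) = k*(k + 7)/24.
Get s_k = R·t_k = k*(k + 7)/(3*(k + 3)*(k + 4)) with R(k) = B(k−1)f(k)/C(k) = k*(k + 5)*(k + 7)/24.
Δs = 8/(k**3 + 12*k**2 + 47*k + 60), as required.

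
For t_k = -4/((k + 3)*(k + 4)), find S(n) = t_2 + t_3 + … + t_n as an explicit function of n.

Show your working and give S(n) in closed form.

S(n) = 4*(1 - n)/(5*(n + 4))

t_(k+1)/t_k = (k + 3)/(k + 5).
So A=k + 3 and B=k + 5, with C=1.
f must satisfy (k + 3)·f(k+1) − (k + 4)·f(k) = 1.
From deg A=1, deg B=1, deg C=0: d=1.
Coefficient equations give f(k) = k/3.
So s_k = (B(k−1)f/C)·t_k = (k*(k + 4)/3)·t_k = -4*k/(3*k + 9).
Check: Δs_k = -4/(k**2 + 7*k + 12). ✓
s_(n+1) = 4*(-n - 1)/(3*(n + 4)) and s_(2) = -8/15, so S(n) = 4*(1 - n)/(5*(n + 4)).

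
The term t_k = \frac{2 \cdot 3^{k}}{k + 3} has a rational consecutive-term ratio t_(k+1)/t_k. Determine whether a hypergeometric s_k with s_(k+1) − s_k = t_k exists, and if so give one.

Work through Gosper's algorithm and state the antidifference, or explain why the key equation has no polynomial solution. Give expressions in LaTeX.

none (Gosper's algorithm certifies no s_k)

The ratio is 3*(k + 3)/(k + 4).
Normal form (A,B,C) = (3*k + 9, k + 4, 1).
Need (3*k + 9)·f(k+1) − (k + 3)·f(k) = 1.
From deg A=1, deg B=1, deg C=0: d=-1.
Negative degree bound (-1): no f exists, t_k not Gosper-summable.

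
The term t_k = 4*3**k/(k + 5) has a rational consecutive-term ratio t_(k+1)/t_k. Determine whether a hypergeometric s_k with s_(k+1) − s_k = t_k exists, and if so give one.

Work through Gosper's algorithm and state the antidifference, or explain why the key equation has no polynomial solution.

Compute t_(k+1)/t_k: get 3*(k + 5)/(k + 6).
Take A(k)=3*k + 15, B(k)=k + 6, C(k)=1.
f must satisfy (3*k + 15)·f(k+1) − (k + 5)·f(k) = 1.
From deg A=1, deg B=1, deg C=0: d=-1.
Negative degree bound (-1): no f exists, t_k not Gosper-summable.

no hypergeometric antidifference exists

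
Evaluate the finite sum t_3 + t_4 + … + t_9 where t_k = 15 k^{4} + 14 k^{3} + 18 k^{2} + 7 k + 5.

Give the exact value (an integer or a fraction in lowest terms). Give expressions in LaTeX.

r(k) = (15*k**4 + 74*k**3 + 150*k**2 + 145*k + 59)/(15*k**4 + 14*k**3 + 18*k**2 + 7*k + 5) after simplifying.
Take A(k)=1, B(k)=1, C(k)=k**4 + 14*k**3/15 + 6*k**2/5 + 7*k/15 + 1/3.
Key eq: (1)·f(k+1) = (1)·f(k) + (k**4 + 14*k**3/15 + 6*k**2/5 + 7*k/15 + 1/3).
From deg A=0, deg B=0, deg C=4: d=5.
Solve for f: f(k) = k*(3*k**4 - 4*k**3 + 4*k**2 - 2*k + 4)/15 (degree 5 ≤ 5).
Then R = B(k−1)f/C = k*(3*k**4 - 4*k**3 + 4*k**2 - 2*k + 4)/(15*k**4 + 14*k**3 + 18*k**2 + 7*k + 5), so s_k = R(k)·t_k = k*(3*k**4 - 4*k**3 + 4*k**2 - 2*k + 4).
Check: Δs_k = 15*k**4 + 14*k**3 + 18*k**2 + 7*k + 5. ✓
Telescoping: Σ = s_(10) − s_(3) = 263840 − (507) = 263333.

Σ = 263333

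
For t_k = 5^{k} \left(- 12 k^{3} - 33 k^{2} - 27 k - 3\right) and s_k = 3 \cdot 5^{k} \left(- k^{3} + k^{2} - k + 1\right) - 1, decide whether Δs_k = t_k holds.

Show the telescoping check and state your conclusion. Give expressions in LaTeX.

valid (s_(k+1) − s_k reduces to t_k)

s_(k+1) = 15*5**k*(-k - (k + 1)**3 + (k + 1)**2) - 1
s_(k+1) − s_k = 5**k*(-12*k**3 - 33*k**2 - 27*k - 3)
(s_(k+1) − s_k) − t_k = 0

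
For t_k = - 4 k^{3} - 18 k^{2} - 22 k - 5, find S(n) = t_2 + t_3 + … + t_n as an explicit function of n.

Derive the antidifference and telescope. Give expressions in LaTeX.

S(n) = - n^{4} - 8 n^{3} - 21 n^{2} - 19 n + 49

r(k) = (4*k**3 + 30*k**2 + 70*k + 49)/(4*k**3 + 18*k**2 + 22*k + 5) after simplifying.
Gosper form: A/B · C(k+1)/C(k) with A=1, B=1, C=k**3 + 9*k**2/2 + 11*k/2 + 5/4.
Set up (1)·f(k+1) − (1)·f(k) − (k**3 + 9*k**2/2 + 11*k/2 + 5/4) = 0.
Bound: deg f ≤ 4.
Solve for f: f(k) = k*(k**3 + 4*k**2 + 3*k - 3)/4 (degree 4 ≤ 4).
Then R = B(k−1)f/C = k*(k**3 + 4*k**2 + 3*k - 3)/((2*k + 5)*(2*k**2 + 4*k + 1)), so s_k = R(k)·t_k = k*(-k**3 - 4*k**2 - 3*k + 3).
Verify: -4*k**3 - 18*k**2 - 22*k - 5 matches t_k.
Evaluate: s_(n+1) = -n**4 - 8*n**3 - 21*n**2 - 19*n - 5; subtract s_(2) = -54 ⇒ S(n) = -n**4 - 8*n**3 - 21*n**2 - 19*n + 49.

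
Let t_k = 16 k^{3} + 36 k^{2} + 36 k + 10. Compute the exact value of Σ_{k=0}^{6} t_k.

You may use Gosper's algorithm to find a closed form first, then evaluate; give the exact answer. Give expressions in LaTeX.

Compute t_(k+1)/t_k: get (8*k**3 + 42*k**2 + 78*k + 49)/(8*k**3 + 18*k**2 + 18*k + 5).
Factor: A=1; B=1; C=k**3 + 9*k**2/4 + 9*k/4 + 5/8.
Need (1)·f(k+1) − (1)·f(k) = k**3 + 9*k**2/4 + 9*k/4 + 5/8.
deg f ≤ 4 (via 0,0,3).
A polynomial solution: f(k) = k*(2*k**3 + 2*k**2 + 2*k - 1)/8.
Certificate R = B(k−1)f/C = k*(2*k**3 + 2*k**2 + 2*k - 1)/(8*k**3 + 18*k**2 + 18*k + 5) gives s_k = 2*k*(2*k**3 + 2*k**2 + 2*k - 1).
Δs = 16*k**3 + 36*k**2 + 36*k + 10, as required.
Evaluate s at k=7 and k=0: 11158 and 0; difference 11158.

Σ = 11158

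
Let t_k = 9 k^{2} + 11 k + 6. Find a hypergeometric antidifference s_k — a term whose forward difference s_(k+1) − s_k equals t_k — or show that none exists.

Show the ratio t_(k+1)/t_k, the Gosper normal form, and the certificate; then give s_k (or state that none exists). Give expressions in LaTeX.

s_k = k \left(3 k^{2} + k + 2\right)

t_(k+1)/t_k = (9*k**2 + 29*k + 26)/(9*k**2 + 11*k + 6).
Normal form (A,B,C) = (1, 1, k**2 + 11*k/9 + 2/3).
Set up (1)·f(k+1) − (1)·f(k) − (k**2 + 11*k/9 + 2/3) = 0.
deg f ≤ 3 (via 0,0,2).
Coefficient equations give f(k) = k*(3*k**2 + k + 2)/9.
R(k) = B(k−1)·f(k)/C(k) = k*(3*k**2 + k + 2)/(9*k**2 + 11*k + 6); s_k = R·t_k = k*(3*k**2 + k + 2).
Verify: 9*k**2 + 11*k + 6 matches t_k.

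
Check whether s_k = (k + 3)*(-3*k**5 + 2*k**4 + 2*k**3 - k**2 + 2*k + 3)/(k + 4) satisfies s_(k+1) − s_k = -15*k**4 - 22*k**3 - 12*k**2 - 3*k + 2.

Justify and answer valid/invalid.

s_(k+1) = (-3*k**6 - 25*k**5 - 72*k**4 - 93*k**3 - 53*k**2 + k + 20)/(k + 5)
s_(k+1) − s_k = (-15*k**6 - 145*k**5 - 426*k**4 - 449*k**3 - 215*k**2 - 30*k + 35)/(k**2 + 9*k + 20)
(s_(k+1) − s_k) − t_k = (12*k**5 + 84*k**4 + 102*k**3 + 50*k**2 + 12*k - 5)/(k**2 + 9*k + 20)

Invalid: residual (12*k**5 + 84*k**4 + 102*k**3 + 50*k**2 + 12*k - 5)/(k**2 + 9*k + 20) ≠ 0.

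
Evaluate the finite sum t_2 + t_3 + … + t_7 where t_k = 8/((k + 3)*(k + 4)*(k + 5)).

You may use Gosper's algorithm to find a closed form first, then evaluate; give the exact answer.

Σ = 17/165

Ratio r(k) = (k + 3)/(k + 6).
Take A(k)=k + 3, B(k)=k + 6, C(k)=1.
Solve (k + 3)·f(k+1) − (k + 5)·f(k) = 1.
Degrees (1,1,0) ⇒ d ≤ 2.
Solve for f: f(k) = k*(k + 7)/24 (degree 2 ≤ 2).
Then R = B(k−1)f/C = k*(k + 5)*(k + 7)/24, so s_k = R(k)·t_k = k*(k + 7)/(3*(k + 3)*(k + 4)).
Verify: 8/(k**3 + 12*k**2 + 47*k + 60) matches t_k.
Σ_(k=2)^(7) t_k = s_(8) − s_(2) = 10/33 − (1/5) = 17/165.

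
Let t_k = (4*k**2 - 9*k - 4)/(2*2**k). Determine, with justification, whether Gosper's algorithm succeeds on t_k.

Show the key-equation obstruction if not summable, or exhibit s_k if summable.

Yes. s_k = (-4*k**2 + k + 1)/2**k.

Ratio r(k) = (4*k**2 - k - 9)/(2*(4*k**2 - 9*k - 4)).
Normal form (A,B,C) = (1/2, 1, k**2 - 9*k/4 - 1).
Key eq: (1/2)·f(k+1) = (1)·f(k) + (k**2 - 9*k/4 - 1).
Degrees (0,0,2) ⇒ d ≤ 2.
A polynomial solution: f(k) = -(4*k**2 - k - 1)/2.
Certificate R = B(k−1)f/C = -2*(4*k**2 - k - 1)/(4*k**2 - 9*k - 4) gives s_k = (-4*k**2 + k + 1)/2**k.
s_(k+1) − s_k = (4*k**2 - 9*k - 4)/(2*2**k) = t_k.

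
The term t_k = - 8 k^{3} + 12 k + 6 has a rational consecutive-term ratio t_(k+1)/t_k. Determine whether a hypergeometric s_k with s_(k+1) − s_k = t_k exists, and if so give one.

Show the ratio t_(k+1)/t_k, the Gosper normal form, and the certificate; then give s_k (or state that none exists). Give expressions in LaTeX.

The ratio is (6*k - 4*(k + 1)**3 + 9)/(-4*k**3 + 6*k + 3).
A = 1, B = 1, C = k**3 - 3*k/2 - 3/4.
Set up (1)·f(k+1) − (1)·f(k) − (k**3 - 3*k/2 - 3/4) = 0.
From deg A=0, deg B=0, deg C=3: d=4.
A polynomial solution: f(k) = k**2*(k**2 - 2*k - 2)/4.
Get s_k = R·t_k = 2*k**2*(-k**2 + 2*k + 2) with R(k) = B(k−1)f(k)/C(k) = k**2*(k**2 - 2*k - 2)/(4*k**3 - 6*k - 3).
s_(k+1) − s_k = -8*k**3 + 12*k + 6 = t_k.

s_k = 2 k^{2} \left(- k^{2} + 2 k + 2\right)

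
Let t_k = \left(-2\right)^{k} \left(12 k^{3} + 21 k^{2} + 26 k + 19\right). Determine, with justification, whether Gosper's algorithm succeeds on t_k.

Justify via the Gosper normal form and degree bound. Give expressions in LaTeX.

r(k) = 2*(-12*k**3 - 57*k**2 - 104*k - 78)/(12*k**3 + 21*k**2 + 26*k + 19) after simplifying.
A = -2, B = 1, C = k**3 + 7*k**2/4 + 13*k/6 + 19/12.
Key eq: (-2)·f(k+1) = (1)·f(k) + (k**3 + 7*k**2/4 + 13*k/6 + 19/12).
Degrees (0,0,3) ⇒ d ≤ 3.
Solve for f: f(k) = -(4*k**3 - k**2 + 2*k + 3)/12 (degree 3 ≤ 3).
So s_k = (B(k−1)f/C)·t_k = (-(4*k**3 - k**2 + 2*k + 3)/(12*k**3 + 21*k**2 + 26*k + 19))·t_k = (-2)**k*(-4*k**3 + k**2 - 2*k - 3).
Δs = (-2)**k*(12*k**3 + 21*k**2 + 26*k + 19), as required.

Yes. s_k = \left(-2\right)^{k} \left(- 4 k^{3} + k^{2} - 2 k - 3\right).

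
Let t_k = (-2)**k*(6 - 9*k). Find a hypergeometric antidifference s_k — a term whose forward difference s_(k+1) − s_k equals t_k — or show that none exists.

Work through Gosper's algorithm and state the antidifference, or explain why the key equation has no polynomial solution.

s_k = (-2)**k*(3*k - 4)

t_(k+1)/t_k = 2*(-3*k - 1)/(3*k - 2).
So A=-2 and B=1, with C=k - 2/3.
Need (-2)·f(k+1) − (1)·f(k) = k - 2/3.
From deg A=0, deg B=0, deg C=1: d=1.
Solve for f: f(k) = -(3*k - 4)/9 (degree 1 ≤ 1).
Certificate R = B(k−1)f/C = -(3*k - 4)/(3*(3*k - 2)) gives s_k = (-2)**k*(3*k - 4).
Verify: (-2)**k*(6 - 9*k) matches t_k.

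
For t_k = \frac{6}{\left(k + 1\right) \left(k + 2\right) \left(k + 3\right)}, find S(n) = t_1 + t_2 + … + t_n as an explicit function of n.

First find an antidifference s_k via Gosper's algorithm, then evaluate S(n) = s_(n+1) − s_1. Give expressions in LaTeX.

Ratio r(k) = (k + 1)/(k + 4).
Gosper form: A/B · C(k+1)/C(k) with A=k + 1, B=k + 4, C=1.
Key eq: (k + 1)·f(k+1) = (k + 3)·f(k) + (1).
deg f ≤ 2 (via 1,1,0).
Solving with deg f ≤ 2: f(k) = k*(k + 3)/4.
R(k) = B(k−1)·f(k)/C(k) = k*(k + 3)**2/4; s_k = R·t_k = 3*k*(k + 3)/(2*(k + 1)*(k + 2)).
Check: Δs_k = 6/(k**3 + 6*k**2 + 11*k + 6). ✓
s_(n+1) = 3*(n**2 + 5*n + 4)/(2*(n**2 + 5*n + 6)) and s_(1) = 1, so S(n) = n*(n + 5)/(2*(n**2 + 5*n + 6)).

S(n) = \frac{n \left(n + 5\right)}{2 \left(n^{2} + 5 n + 6\right)}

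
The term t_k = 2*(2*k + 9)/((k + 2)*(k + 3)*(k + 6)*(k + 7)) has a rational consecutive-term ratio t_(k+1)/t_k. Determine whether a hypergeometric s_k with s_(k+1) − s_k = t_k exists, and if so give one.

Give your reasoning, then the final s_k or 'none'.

s_k = k*(k + 8)/(6*(k**2 + 8*k + 12))

Compute t_(k+1)/t_k: get (k + 2)*(k + 6)*(2*k + 11)/((k + 4)*(k + 8)*(2*k + 9)).
Gosper form: A/B · C(k+1)/C(k) with A=k + 2, B=k + 8, C=k**3 + 27*k**2/2 + 121*k/2 + 90.
Need (k + 2)·f(k+1) − (k + 7)·f(k) = k**3 + 27*k**2/2 + 121*k/2 + 90.
deg f ≤ 5 (via 1,1,3).
Solving with deg f ≤ 5: f(k) = k*(k + 3)*(k + 4)*(k + 5)*(k + 8)/24.
Then R = B(k−1)f/C = k*(k + 3)*(k + 7)*(k + 8)/(12*(2*k + 9)), so s_k = R(k)·t_k = k*(k + 8)/(6*(k**2 + 8*k + 12)).
Δs = 2*(2*k + 9)/(k**4 + 18*k**3 + 113*k**2 + 288*k + 252), as required.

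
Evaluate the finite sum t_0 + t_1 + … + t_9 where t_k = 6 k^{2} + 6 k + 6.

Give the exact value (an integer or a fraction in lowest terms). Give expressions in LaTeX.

Σ = 2040

The ratio is (k + (k + 1)**2 + 2)/(k**2 + k + 1).
So A=1 and B=1, with C=k**2 + k + 1.
Key eq: (1)·f(k+1) = (1)·f(k) + (k**2 + k + 1).
From deg A=0, deg B=0, deg C=2: d=3.
Solving with deg f ≤ 3: f(k) = k*(k**2 + 2)/3.
So s_k = (B(k−1)f/C)·t_k = (k*(k**2 + 2)/(3*(k**2 + k + 1)))·t_k = 2*k*(k**2 + 2).
Δs = 6*k**2 + 6*k + 6, as required.
Sum = s_(10) − s_(0); s_(10) = 2040, s_(0) = 0 ⇒ 2040.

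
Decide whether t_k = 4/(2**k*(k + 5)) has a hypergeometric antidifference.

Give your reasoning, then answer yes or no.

No — key equation has no polynomial f.

t_(k+1)/t_k = (k + 5)/(2*(k + 6)).
A = k/2 + 5/2, B = k + 6, C = 1.
Set up (k/2 + 5/2)·f(k+1) − (k + 5)·f(k) − (1) = 0.
Degrees (1,1,0) ⇒ d ≤ -1.
deg f ≤ -1 is impossible — no certificate.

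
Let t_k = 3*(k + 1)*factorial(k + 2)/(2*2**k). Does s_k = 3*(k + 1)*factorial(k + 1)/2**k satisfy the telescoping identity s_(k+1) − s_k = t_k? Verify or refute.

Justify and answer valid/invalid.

Invalid: residual -3*k*factorial(k + 1)/(2*2**k) ≠ 0.

s_(k+1) = 3*(k + 2)*factorial(k + 2)/(2*2**k)
s_(k+1) − s_k = 3*(k**2 + 2*k + 2)*factorial(k + 1)/(2*2**k)
(s_(k+1) − s_k) − t_k = -3*k*factorial(k + 1)/(2*2**k)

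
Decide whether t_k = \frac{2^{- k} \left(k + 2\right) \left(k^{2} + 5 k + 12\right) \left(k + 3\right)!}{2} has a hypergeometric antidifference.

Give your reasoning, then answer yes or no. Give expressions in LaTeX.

Compute t_(k+1)/t_k: get (k + 3)*(k + 4)*(5*k + (k + 1)**2 + 17)/(2*(k + 2)*(k**2 + 5*k + 12)).
A = k/2 + 2, B = 1, C = k**3 + 7*k**2 + 22*k + 24.
Set up (k/2 + 2)·f(k+1) − (1)·f(k) − (k**3 + 7*k**2 + 22*k + 24) = 0.
Degrees (1,0,3) ⇒ d ≤ 2.
Solve for f: f(k) = 2*(k**2 + 3*k + 4) (degree 2 ≤ 2).
Get s_k = R·t_k = (k**2 + 3*k + 4)*factorial(k + 3)/2**k with R(k) = B(k−1)f(k)/C(k) = 2*(k**2 + 3*k + 4)/((k + 2)*(k**2 + 5*k + 12)).
s_(k+1) − s_k = (k + 2)*(k**2 + 5*k + 12)*factorial(k + 3)/(2*2**k) = t_k.

Yes. s_k = 2^{- k} \left(k^{2} + 3 k + 4\right) \left(k + 3\right)!.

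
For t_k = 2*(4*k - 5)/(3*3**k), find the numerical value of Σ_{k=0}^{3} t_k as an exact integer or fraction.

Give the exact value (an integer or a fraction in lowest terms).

Compute t_(k+1)/t_k: get (4*k - 1)/(3*(4*k - 5)).
A = 1/3, B = 1, C = k - 5/4.
Key eq: (1/3)·f(k+1) = (1)·f(k) + (k - 5/4).
Bound: deg f ≤ 1.
A polynomial solution: f(k) = -3*(4*k - 3)/8.
Certificate R = B(k−1)f/C = -3*(4*k - 3)/(2*(4*k - 5)) gives s_k = (3 - 4*k)/3**k.
Δs = 2*(4*k - 5)/(3*3**k), as required.
Evaluate s at k=4 and k=0: -13/81 and 3; difference -256/81.

Σ = -256/81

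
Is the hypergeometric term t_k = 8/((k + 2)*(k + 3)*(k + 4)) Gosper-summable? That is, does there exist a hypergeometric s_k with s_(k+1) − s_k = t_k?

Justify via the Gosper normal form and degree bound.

Yes. s_k = 2*k*(k + 5)/(3*(k + 2)*(k + 3)).

The ratio is (k + 2)/(k + 5).
So A=k + 2 and B=k + 5, with C=1.
f must satisfy (k + 2)·f(k+1) − (k + 4)·f(k) = 1.
deg f ≤ 2 (via 1,1,0).
Solving with deg f ≤ 2: f(k) = k*(k + 5)/12.
Get s_k = R·t_k = 2*k*(k + 5)/(3*(k + 2)*(k + 3)) with R(k) = B(k−1)f(k)/C(k) = k*(k + 4)*(k + 5)/12.
Verify: 8/(k**3 + 9*k**2 + 26*k + 24) matches t_k.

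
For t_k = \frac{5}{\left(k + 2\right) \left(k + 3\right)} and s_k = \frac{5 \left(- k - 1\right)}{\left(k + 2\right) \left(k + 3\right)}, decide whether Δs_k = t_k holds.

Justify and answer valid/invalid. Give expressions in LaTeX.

Invalid: residual - \frac{20}{k^{3} + 9 k^{2} + 26 k + 24} ≠ 0.

s_(k+1) = 5*(-k - 2)/((k + 3)*(k + 4))
s_(k+1) − s_k = 5*k/(k**3 + 9*k**2 + 26*k + 24)
(s_(k+1) − s_k) − t_k = -20/(k**3 + 9*k**2 + 26*k + 24)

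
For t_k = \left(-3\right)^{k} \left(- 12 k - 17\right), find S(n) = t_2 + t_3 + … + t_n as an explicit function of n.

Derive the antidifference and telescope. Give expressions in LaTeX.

S(n) = - 15 \left(-3\right)^{n} + 3 \left(-3\right)^{n + 1} n - 72

Compute t_(k+1)/t_k: get 3*(-12*k - 29)/(12*k + 17).
Gosper form: A/B · C(k+1)/C(k) with A=-3, B=1, C=k + 17/12.
Solve (-3)·f(k+1) − (1)·f(k) = k + 17/12.
Degrees (0,0,1) ⇒ d ≤ 1.
Solving with deg f ≤ 1: f(k) = -(3*k + 2)/12.
So s_k = (B(k−1)f/C)·t_k = (-(3*k + 2)/(12*k + 17))·t_k = (-3)**k*(3*k + 2).
Δs = (-3)**k*(-12*k - 17), as required.
Evaluate: s_(n+1) = (-3)**(n + 1)*(3*n + 5); subtract s_(2) = 72 ⇒ S(n) = -15*(-3)**n + 3*(-3)**(n + 1)*n - 72.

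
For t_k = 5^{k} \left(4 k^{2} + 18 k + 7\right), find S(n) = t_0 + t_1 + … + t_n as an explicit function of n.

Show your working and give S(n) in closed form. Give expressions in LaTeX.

S(n) = 5 \cdot 5^{n} n^{2} + 20 \cdot 5^{n} n + 5 \cdot 5^{n} + 2

Ratio r(k) = 5*(4*k**2 + 26*k + 29)/(4*k**2 + 18*k + 7).
So A=5 and B=1, with C=k**2 + 9*k/2 + 7/4.
Key eq: (5)·f(k+1) = (1)·f(k) + (k**2 + 9*k/2 + 7/4).
d = 2 from the (0,0,2) case.
Coefficient equations give f(k) = (k**2 + 2*k - 2)/4.
Certificate R = B(k−1)f/C = (k**2 + 2*k - 2)/(4*k**2 + 18*k + 7) gives s_k = 5**k*(k**2 + 2*k - 2).
s_(k+1) − s_k = 5**k*(4*k**2 + 18*k + 7) = t_k.
Σ_(k=0)^n t_k = s_(n+1) − s_(0) = (5**(n + 1)*(n**2 + 4*n + 1)) − (-2), i.e. 5*5**n*n**2 + 20*5**n*n + 5*5**n + 2.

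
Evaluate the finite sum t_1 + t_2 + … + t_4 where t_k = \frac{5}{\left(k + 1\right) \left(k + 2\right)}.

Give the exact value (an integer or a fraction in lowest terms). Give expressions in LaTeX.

Ratio r(k) = (k + 1)/(k + 3).
Take A(k)=k + 1, B(k)=k + 3, C(k)=1.
Need (k + 1)·f(k+1) − (k + 2)·f(k) = 1.
Degrees (1,1,0) ⇒ d ≤ 1.
Match coefficients ⇒ f(k) = k.
R(k) = B(k−1)·f(k)/C(k) = k*(k + 2); s_k = R·t_k = 5*k/(k + 1).
Δs = 5/(k**2 + 3*k + 2), as required.
Σ_(k=1)^(4) t_k = s_(5) − s_(1) = 25/6 − (5/2) = 5/3.

Σ = 5/3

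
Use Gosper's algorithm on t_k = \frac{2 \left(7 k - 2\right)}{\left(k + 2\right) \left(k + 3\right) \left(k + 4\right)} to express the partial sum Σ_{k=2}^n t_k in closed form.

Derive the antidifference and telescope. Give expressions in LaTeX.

Ratio r(k) = (k + 2)*(7*k + 5)/((k + 5)*(7*k - 2)).
A = k + 2, B = k + 5, C = k - 2/7.
Need (k + 2)·f(k+1) − (k + 4)·f(k) = k - 2/7.
Degrees (1,1,1) ⇒ d ≤ 2.
A polynomial solution: f(k) = k*(k - 2)/7.
Then R = B(k−1)f/C = k*(k - 2)*(k + 4)/(7*k - 2), so s_k = R(k)·t_k = 2*k*(k - 2)/((k + 2)*(k + 3)).
Δs = 2*(7*k - 2)/(k**3 + 9*k**2 + 26*k + 24), as required.
Σ_(k=2)^n t_k = s_(n+1) − s_(2) = (2*(n**2 - 1)/(n**2 + 7*n + 12)) − (0), i.e. 2*(n**2 - 1)/(n**2 + 7*n + 12).

S(n) = \frac{2 \left(n^{2} - 1\right)}{n^{2} + 7 n + 12}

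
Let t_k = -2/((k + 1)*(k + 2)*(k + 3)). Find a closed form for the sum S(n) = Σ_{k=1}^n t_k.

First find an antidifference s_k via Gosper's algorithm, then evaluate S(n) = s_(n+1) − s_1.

S(n) = n*(-n - 5)/(6*(n**2 + 5*n + 6))

Step 1: r(k) = (k + 1)/(k + 4).
Gosper form: A/B · C(k+1)/C(k) with A=k + 1, B=k + 4, C=1.
Set up (k + 1)·f(k+1) − (k + 3)·f(k) − (1) = 0.
deg f ≤ 2 (via 1,1,0).
Solving with deg f ≤ 2: f(k) = k*(k + 3)/4.
So s_k = (B(k−1)f/C)·t_k = (k*(k + 3)**2/4)·t_k = k*(-k - 3)/(2*(k + 1)*(k + 2)).
Verify: -2/(k**3 + 6*k**2 + 11*k + 6) matches t_k.
Evaluate: s_(n+1) = (-n**2 - 5*n - 4)/(2*(n**2 + 5*n + 6)); subtract s_(1) = -1/3 ⇒ S(n) = n*(-n - 5)/(6*(n**2 + 5*n + 6)).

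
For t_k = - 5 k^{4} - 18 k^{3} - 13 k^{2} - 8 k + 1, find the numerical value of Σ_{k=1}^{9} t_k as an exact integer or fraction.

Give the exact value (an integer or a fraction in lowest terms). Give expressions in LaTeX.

r(k) = (5*k**4 + 38*k**3 + 97*k**2 + 108*k + 43)/(5*k**4 + 18*k**3 + 13*k**2 + 8*k - 1) after simplifying.
Take A(k)=1, B(k)=1, C(k)=k**4 + 18*k**3/5 + 13*k**2/5 + 8*k/5 - 1/5.
Set up (1)·f(k+1) − (1)·f(k) − (k**4 + 18*k**3/5 + 13*k**2/5 + 8*k/5 - 1/5) = 0.
d = 5 from the (0,0,4) case.
A polynomial solution: f(k) = k*(k**4 + 2*k**3 - 3*k**2 + 2*k - 3)/5.
Get s_k = R·t_k = k*(-k**4 - 2*k**3 + 3*k**2 - 2*k + 3) with R(k) = B(k−1)f(k)/C(k) = k*(k**4 + 2*k**3 - 3*k**2 + 2*k - 3)/(5*k**4 + 18*k**3 + 13*k**2 + 8*k - 1).
Δs = -5*k**4 - 18*k**3 - 13*k**2 - 8*k + 1, as required.
Evaluate s at k=10 and k=1: -117170 and 1; difference -117171.

Σ = -117171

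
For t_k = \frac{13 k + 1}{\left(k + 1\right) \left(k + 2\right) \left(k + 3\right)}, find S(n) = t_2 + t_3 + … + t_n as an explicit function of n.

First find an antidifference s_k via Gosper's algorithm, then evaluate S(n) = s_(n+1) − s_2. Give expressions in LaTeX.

Ratio r(k) = (k + 1)*(13*k + 14)/((k + 4)*(13*k + 1)).
So A=k + 1 and B=k + 4, with C=k + 1/13.
f must satisfy (k + 1)·f(k+1) − (k + 3)·f(k) = k + 1/13.
Degrees (1,1,1) ⇒ d ≤ 2.
Solve for f: f(k) = k*(7*k - 5)/26 (degree 2 ≤ 2).
Certificate R = B(k−1)f/C = k*(k + 3)*(7*k - 5)/(2*(13*k + 1)) gives s_k = k*(7*k - 5)/(2*(k + 1)*(k + 2)).
Verify: (13*k + 1)/(k**3 + 6*k**2 + 11*k + 6) matches t_k.
Evaluate: s_(n+1) = (7*n**2 + 9*n + 2)/(2*(n**2 + 5*n + 6)); subtract s_(2) = 3/4 ⇒ S(n) = (11*n**2 + 3*n - 14)/(4*(n**2 + 5*n + 6)).

S(n) = \frac{11 n^{2} + 3 n - 14}{4 \left(n^{2} + 5 n + 6\right)}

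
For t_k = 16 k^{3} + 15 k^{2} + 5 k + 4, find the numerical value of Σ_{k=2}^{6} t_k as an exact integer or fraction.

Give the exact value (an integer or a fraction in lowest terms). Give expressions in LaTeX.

Σ = 8510

Compute t_(k+1)/t_k: get (16*k**3 + 63*k**2 + 83*k + 40)/(16*k**3 + 15*k**2 + 5*k + 4).
Factor: A=1; B=1; C=k**3 + 15*k**2/16 + 5*k/16 + 1/4.
f must satisfy (1)·f(k+1) − (1)·f(k) = k**3 + 15*k**2/16 + 5*k/16 + 1/4.
From deg A=0, deg B=0, deg C=3: d=4.
A polynomial solution: f(k) = k*(4*k**3 - 3*k**2 - k + 4)/16.
R(k) = B(k−1)·f(k)/C(k) = k*(4*k**3 - 3*k**2 - k + 4)/(16*k**3 + 15*k**2 + 5*k + 4); s_k = R·t_k = k*(4*k**3 - 3*k**2 - k + 4).
s_(k+1) − s_k = 16*k**3 + 15*k**2 + 5*k + 4 = t_k.
Evaluate s at k=7 and k=2: 8554 and 44; difference 8510.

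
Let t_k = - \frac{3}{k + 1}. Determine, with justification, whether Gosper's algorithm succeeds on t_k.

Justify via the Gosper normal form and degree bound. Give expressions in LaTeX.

Ratio r(k) = (k + 1)/(k + 2).
Take A(k)=k + 1, B(k)=k + 2, C(k)=1.
Need (k + 1)·f(k+1) − (k + 1)·f(k) = 1.
Bound: deg f ≤ 0.
f = c0 ⇒ A·f(k+1) − B(k−1)·f(k) − C = -1. The system {-1 = 0} is inconsistent; no antidifference.

No — t_k has no hypergeometric antidifference.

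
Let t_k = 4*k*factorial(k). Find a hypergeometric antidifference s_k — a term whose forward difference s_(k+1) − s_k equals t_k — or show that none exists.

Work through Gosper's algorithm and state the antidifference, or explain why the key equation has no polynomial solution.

s_k = 4*factorial(k)

Compute t_(k+1)/t_k: get (k + 1)**2/k.
A = k + 1, B = 1, C = k.
Solve (k + 1)·f(k+1) − (1)·f(k) = k.
From deg A=1, deg B=0, deg C=1: d=0.
Match coefficients ⇒ f(k) = 1.
So s_k = (B(k−1)f/C)·t_k = (1/k)·t_k = 4*factorial(k).
Δs = 4*k*factorial(k), as required.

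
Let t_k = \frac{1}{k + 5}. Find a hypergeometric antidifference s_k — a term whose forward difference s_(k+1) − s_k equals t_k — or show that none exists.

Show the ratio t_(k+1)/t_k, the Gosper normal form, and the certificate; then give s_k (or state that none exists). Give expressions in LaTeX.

Step 1: r(k) = (k + 5)/(k + 6).
Gosper form: A/B · C(k+1)/C(k) with A=k + 5, B=k + 6, C=1.
f must satisfy (k + 5)·f(k+1) − (k + 5)·f(k) = 1.
From deg A=1, deg B=1, deg C=0: d=0.
Generic f = c0 gives residual -1; -1 = 0 cannot hold, so t_k is not Gosper-summable.

not Gosper-summable; s_k does not exist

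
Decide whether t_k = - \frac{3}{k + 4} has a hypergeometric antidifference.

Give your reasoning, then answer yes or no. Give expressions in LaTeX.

Step 1: r(k) = (k + 4)/(k + 5).
Take A(k)=k + 4, B(k)=k + 5, C(k)=1.
Solve (k + 4)·f(k+1) − (k + 4)·f(k) = 1.
deg f ≤ 0 (via 1,1,0).
Write f(k) = c0. Then LHS − RHS = -1, requiring -1 = 0: contradictory. No certificate.

No — key equation has no polynomial f.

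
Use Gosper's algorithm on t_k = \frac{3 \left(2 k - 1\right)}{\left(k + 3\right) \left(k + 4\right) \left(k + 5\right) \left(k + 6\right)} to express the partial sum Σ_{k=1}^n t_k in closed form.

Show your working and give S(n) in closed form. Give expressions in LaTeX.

Step 1: r(k) = (k + 3)*(2*k + 1)/((k + 7)*(2*k - 1)).
A = k + 3, B = k + 7, C = k - 1/2.
Set up (k + 3)·f(k+1) − (k + 6)·f(k) − (k - 1/2) = 0.
d = 3 from the (1,1,1) case.
Match coefficients ⇒ f(k) = k*(k**2 + 12*k - 43)/180.
Certificate R = B(k−1)f/C = k*(k + 6)*(k**2 + 12*k - 43)/(90*(2*k - 1)) gives s_k = k*(k**2 + 12*k - 43)/(30*(k + 3)*(k + 4)*(k + 5)).
Check: Δs_k = 3*(2*k - 1)/(k**4 + 18*k**3 + 119*k**2 + 342*k + 360). ✓
s_(n+1) = (n**3 + 15*n**2 - 16*n - 30)/(30*(n**3 + 15*n**2 + 74*n + 120)) and s_(1) = -1/120, so S(n) = n*(n**2 + 15*n + 2)/(24*(n**3 + 15*n**2 + 74*n + 120)).

S(n) = \frac{n \left(n^{2} + 15 n + 2\right)}{24 \left(n^{3} + 15 n^{2} + 74 n + 120\right)}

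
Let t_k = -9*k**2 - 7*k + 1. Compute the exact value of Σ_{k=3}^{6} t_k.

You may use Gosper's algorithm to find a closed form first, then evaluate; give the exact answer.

Σ = -896

r(k) = (9*k**2 + 25*k + 15)/(9*k**2 + 7*k - 1) after simplifying.
Gosper form: A/B · C(k+1)/C(k) with A=1, B=1, C=k**2 + 7*k/9 - 1/9.
Key eq: (1)·f(k+1) = (1)·f(k) + (k**2 + 7*k/9 - 1/9).
Degrees (0,0,2) ⇒ d ≤ 3.
Match coefficients ⇒ f(k) = k*(3*k**2 - k - 3)/9.
Then R = B(k−1)f/C = k*(3*k**2 - k - 3)/(9*k**2 + 7*k - 1), so s_k = R(k)·t_k = k*(-3*k**2 + k + 3).
Verify: -9*k**2 - 7*k + 1 matches t_k.
Σ_(k=3)^(6) t_k = s_(7) − s_(3) = -959 − (-63) = -896.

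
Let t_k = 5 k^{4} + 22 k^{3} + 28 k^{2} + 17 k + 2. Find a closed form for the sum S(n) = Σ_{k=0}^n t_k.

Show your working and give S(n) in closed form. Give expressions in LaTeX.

S(n) = n^{5} + 8 n^{4} + 22 n^{3} + 28 n^{2} + 15 n + 2

Step 1: r(k) = (5*k**4 + 42*k**3 + 124*k**2 + 159*k + 74)/(5*k**4 + 22*k**3 + 28*k**2 + 17*k + 2).
So A=1 and B=1, with C=k**4 + 22*k**3/5 + 28*k**2/5 + 17*k/5 + 2/5.
Set up (1)·f(k+1) − (1)·f(k) − (k**4 + 22*k**3/5 + 28*k**2/5 + 17*k/5 + 2/5) = 0.
d = 5 from the (0,0,4) case.
Solve for f: f(k) = k*(k**4 + 3*k**3 - 2)/5 (degree 5 ≤ 5).
Get s_k = R·t_k = k*(k**4 + 3*k**3 - 2) with R(k) = B(k−1)f(k)/C(k) = k*(k**4 + 3*k**3 - 2)/(5*k**4 + 22*k**3 + 28*k**2 + 17*k + 2).
Check: Δs_k = 5*k**4 + 22*k**3 + 28*k**2 + 17*k + 2. ✓
s_(n+1) = n**5 + 8*n**4 + 22*n**3 + 28*n**2 + 15*n + 2 and s_(0) = 0, so S(n) = n**5 + 8*n**4 + 22*n**3 + 28*n**2 + 15*n + 2.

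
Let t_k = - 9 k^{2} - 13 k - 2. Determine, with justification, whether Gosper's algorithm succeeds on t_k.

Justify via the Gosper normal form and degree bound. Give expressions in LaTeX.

t_(k+1)/t_k = (9*k**2 + 31*k + 24)/(9*k**2 + 13*k + 2).
So A=1 and B=1, with C=k**2 + 13*k/9 + 2/9.
f must satisfy (1)·f(k+1) − (1)·f(k) = k**2 + 13*k/9 + 2/9.
Degrees (0,0,2) ⇒ d ≤ 3.
Match coefficients ⇒ f(k) = k*(3*k**2 + 2*k - 3)/9.
Then R = B(k−1)f/C = k*(3*k**2 + 2*k - 3)/(9*k**2 + 13*k + 2), so s_k = R(k)·t_k = k*(-3*k**2 - 2*k + 3).
Δs = -9*k**2 - 13*k - 2, as required.

Yes. s_k = k \left(- 3 k^{2} - 2 k + 3\right).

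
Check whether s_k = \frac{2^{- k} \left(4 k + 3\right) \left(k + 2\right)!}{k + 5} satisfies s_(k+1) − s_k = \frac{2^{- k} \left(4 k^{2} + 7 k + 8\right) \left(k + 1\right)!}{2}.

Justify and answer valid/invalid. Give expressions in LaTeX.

s_(k+1) = (4*k + 7)*factorial(k + 3)/(2*2**k*(k + 6))
s_(k+1) − s_k = (4*k**3 + 31*k**2 + 62*k + 69)*factorial(k + 2)/(2*2**k*(k + 5)*(k + 6))
(s_(k+1) − s_k) − t_k = -3*(4*k**3 + 27*k**2 + 35*k + 34)*factorial(k + 1)/(2*2**k*(k + 5)*(k + 6))

Invalid: residual - \frac{3 \cdot 2^{- k} \left(4 k^{3} + 27 k^{2} + 35 k + 34\right) \left(k + 1\right)!}{2 \left(k + 5\right) \left(k + 6\right)} ≠ 0.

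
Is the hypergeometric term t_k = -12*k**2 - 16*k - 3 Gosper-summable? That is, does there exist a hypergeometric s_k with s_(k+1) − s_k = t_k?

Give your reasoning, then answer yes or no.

Yes. s_k = k*(-4*k**2 - 2*k + 3).

t_(k+1)/t_k = (12*k**2 + 40*k + 31)/(12*k**2 + 16*k + 3).
Normal form (A,B,C) = (1, 1, k**2 + 4*k/3 + 1/4).
Set up (1)·f(k+1) − (1)·f(k) − (k**2 + 4*k/3 + 1/4) = 0.
Bound: deg f ≤ 3.
A polynomial solution: f(k) = k*(4*k**2 + 2*k - 3)/12.
R(k) = B(k−1)·f(k)/C(k) = k*(4*k**2 + 2*k - 3)/(12*k**2 + 16*k + 3); s_k = R·t_k = k*(-4*k**2 - 2*k + 3).
Check: Δs_k = -12*k**2 - 16*k - 3. ✓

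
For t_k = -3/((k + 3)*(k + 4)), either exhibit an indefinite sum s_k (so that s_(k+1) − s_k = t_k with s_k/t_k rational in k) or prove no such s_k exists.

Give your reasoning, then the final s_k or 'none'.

r(k) = (k + 3)/(k + 5) after simplifying.
Take A(k)=k + 3, B(k)=k + 5, C(k)=1.
Set up (k + 3)·f(k+1) − (k + 4)·f(k) − (1) = 0.
Degrees (1,1,0) ⇒ d ≤ 1.
Coefficient equations give f(k) = k/3.
Certificate R = B(k−1)f/C = k*(k + 4)/3 gives s_k = -k/(k + 3).
s_(k+1) − s_k = -3/(k**2 + 7*k + 12) = t_k.

s_k = -k/(k + 3)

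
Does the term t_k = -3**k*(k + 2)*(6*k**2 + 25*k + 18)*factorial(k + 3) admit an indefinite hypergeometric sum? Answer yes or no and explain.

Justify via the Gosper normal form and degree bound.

Compute t_(k+1)/t_k: get 3*(k + 3)*(k + 4)*(25*k + 6*(k + 1)**2 + 43)/((k + 2)*(6*k**2 + 25*k + 18)).
A = 3*k + 12, B = 1, C = k**3 + 37*k**2/6 + 34*k/3 + 6.
Set up (3*k + 12)·f(k+1) − (1)·f(k) − (k**3 + 37*k**2/6 + 34*k/3 + 6) = 0.
Degrees (1,0,3) ⇒ d ≤ 2.
A polynomial solution: f(k) = k*(2*k + 1)/6.
Then R = B(k−1)f/C = k*(2*k + 1)/((k + 2)*(6*k**2 + 25*k + 18)), so s_k = R(k)·t_k = -3**k*k*(2*k + 1)*factorial(k + 3).
Δs = -3**k*(k + 2)*(6*k**2 + 25*k + 18)*factorial(k + 3), as required.

Yes. s_k = -3**k*k*(2*k + 1)*factorial(k + 3).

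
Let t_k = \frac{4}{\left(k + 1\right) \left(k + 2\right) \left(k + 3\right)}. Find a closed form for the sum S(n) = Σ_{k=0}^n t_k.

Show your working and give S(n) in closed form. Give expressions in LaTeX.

S(n) = \frac{n^{2} + 5 n + 4}{n^{2} + 5 n + 6}

Ratio r(k) = (k + 1)/(k + 4).
Take A(k)=k + 1, B(k)=k + 4, C(k)=1.
Set up (k + 1)·f(k+1) − (k + 3)·f(k) − (1) = 0.
deg f ≤ 2 (via 1,1,0).
A polynomial solution: f(k) = k*(k + 3)/4.
Certificate R = B(k−1)f/C = k*(k + 3)**2/4 gives s_k = k*(k + 3)/((k + 1)*(k + 2)).
Δs = 4/(k**3 + 6*k**2 + 11*k + 6), as required.
Telescope: S(n) = s_(n+1) − s_(0) = (n**2 + 5*n + 4)/(n**2 + 5*n + 6) − (0) = (n**2 + 5*n + 4)/(n**2 + 5*n + 6).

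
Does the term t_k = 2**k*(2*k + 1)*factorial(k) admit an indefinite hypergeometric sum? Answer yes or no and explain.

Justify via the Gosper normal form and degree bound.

r(k) = 2*(k + 1)*(2*k + 3)/(2*k + 1) after simplifying.
Factor: A=2*k + 2; B=1; C=k + 1/2.
Solve (2*k + 2)·f(k+1) − (1)·f(k) = k + 1/2.
deg f ≤ 0 (via 1,0,1).
Solve for f: f(k) = 1/2 (degree 0 ≤ 0).
Then R = B(k−1)f/C = 1/(2*k + 1), so s_k = R(k)·t_k = 2**k*factorial(k).
s_(k+1) − s_k = 2**k*(2*k + 1)*factorial(k) = t_k.

Yes. s_k = 2**k*factorial(k).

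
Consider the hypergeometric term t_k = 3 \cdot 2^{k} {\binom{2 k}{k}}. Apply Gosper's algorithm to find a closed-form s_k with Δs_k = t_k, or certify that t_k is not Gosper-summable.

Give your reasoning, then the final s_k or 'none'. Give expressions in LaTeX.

t_(k+1)/t_k = 4*(2*k + 1)/(k + 1).
Normal form (A,B,C) = (8*k + 4, k + 1, 1).
f must satisfy (8*k + 4)·f(k+1) − (k)·f(k) = 1.
Bound: deg f ≤ -1.
d = -1 < 0 ⇒ no nonzero polynomial f; not summable.

no hypergeometric antidifference exists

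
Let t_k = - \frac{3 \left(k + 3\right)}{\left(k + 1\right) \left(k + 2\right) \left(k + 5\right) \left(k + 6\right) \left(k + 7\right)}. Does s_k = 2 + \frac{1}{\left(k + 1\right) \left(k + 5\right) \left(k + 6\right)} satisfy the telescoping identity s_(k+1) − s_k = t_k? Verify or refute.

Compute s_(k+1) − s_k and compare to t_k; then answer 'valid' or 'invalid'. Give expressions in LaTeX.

s_(k+1) = 2 + 1/((k + 2)*(k + 6)*(k + 7))
s_(k+1) − s_k = ((k + 1)*(k + 5) - (k + 2)*(k + 7))/((k + 1)*(k + 2)*(k + 5)*(k + 6)*(k + 7))
(s_(k+1) − s_k) − t_k = 0

Valid — Δs_k = t_k.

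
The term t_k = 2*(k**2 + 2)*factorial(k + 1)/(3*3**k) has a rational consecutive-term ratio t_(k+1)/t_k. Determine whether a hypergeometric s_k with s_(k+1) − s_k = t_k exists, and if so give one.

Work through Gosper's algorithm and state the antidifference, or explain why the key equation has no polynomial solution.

r(k) = (k + 2)*((k + 1)**2 + 2)/(3*(k**2 + 2)) after simplifying.
Normal form (A,B,C) = (k/3 + 2/3, 1, k**2 + 2).
Solve (k/3 + 2/3)·f(k+1) − (1)·f(k) = k**2 + 2.
d = 1 from the (1,0,2) case.
Match coefficients ⇒ f(k) = 3*k.
Certificate R = B(k−1)f/C = 3*k/(k**2 + 2) gives s_k = 2*k*factorial(k + 1)/3**k.
Verify: 2*(k**2 + 2)*factorial(k + 1)/(3*3**k) matches t_k.

s_k = 2*k*factorial(k + 1)/3**k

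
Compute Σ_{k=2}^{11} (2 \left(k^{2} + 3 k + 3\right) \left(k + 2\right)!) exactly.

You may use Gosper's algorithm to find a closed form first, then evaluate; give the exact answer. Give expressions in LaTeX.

r(k) = (k + 3)*(3*k + (k + 1)**2 + 6)/(k**2 + 3*k + 3) after simplifying.
Gosper form: A/B · C(k+1)/C(k) with A=k + 3, B=1, C=k**2 + 3*k + 3.
Key eq: (k + 3)·f(k+1) = (1)·f(k) + (k**2 + 3*k + 3).
From deg A=1, deg B=0, deg C=2: d=1.
A polynomial solution: f(k) = k.
Certificate R = B(k−1)f/C = k/(k**2 + 3*k + 3) gives s_k = 2*k*factorial(k + 2).
Δs = 2*(k**2 + 3*k + 3)*factorial(k + 2), as required.
Evaluate s at k=12 and k=2: 2092278988800 and 96; difference 2092278988704.

Σ = 2092278988704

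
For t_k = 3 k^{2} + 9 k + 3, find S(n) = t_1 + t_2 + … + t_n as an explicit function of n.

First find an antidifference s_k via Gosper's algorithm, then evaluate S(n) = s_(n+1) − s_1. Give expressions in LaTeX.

Compute t_(k+1)/t_k: get (k**2 + 5*k + 5)/(k**2 + 3*k + 1).
Factor: A=1; B=1; C=k**2 + 3*k + 1.
Solve (1)·f(k+1) − (1)·f(k) = k**2 + 3*k + 1.
deg f ≤ 3 (via 0,0,2).
A polynomial solution: f(k) = k*(k**2 + 3*k - 1)/3.
So s_k = (B(k−1)f/C)·t_k = (k*(k**2 + 3*k - 1)/(3*(k**2 + 3*k + 1)))·t_k = k*(k**2 + 3*k - 1).
s_(k+1) − s_k = 3*k**2 + 9*k + 3 = t_k.
Evaluate: s_(n+1) = n**3 + 6*n**2 + 8*n + 3; subtract s_(1) = 3 ⇒ S(n) = n*(n**2 + 6*n + 8).

S(n) = n \left(n^{2} + 6 n + 8\right)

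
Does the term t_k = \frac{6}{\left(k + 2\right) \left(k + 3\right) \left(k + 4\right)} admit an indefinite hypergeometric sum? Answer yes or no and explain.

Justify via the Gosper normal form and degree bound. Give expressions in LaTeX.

Yes. s_k = \frac{k \left(k + 5\right)}{2 \left(k + 2\right) \left(k + 3\right)}.

Compute t_(k+1)/t_k: get (k + 2)/(k + 5).
A = k + 2, B = k + 5, C = 1.
Need (k + 2)·f(k+1) − (k + 4)·f(k) = 1.
d = 2 from the (1,1,0) case.
Solving with deg f ≤ 2: f(k) = k*(k + 5)/12.
Certificate R = B(k−1)f/C = k*(k + 4)*(k + 5)/12 gives s_k = k*(k + 5)/(2*(k + 2)*(k + 3)).
Verify: 6/(k**3 + 9*k**2 + 26*k + 24) matches t_k.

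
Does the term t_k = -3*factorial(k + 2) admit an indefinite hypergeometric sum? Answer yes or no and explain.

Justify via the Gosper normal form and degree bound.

No — key equation has no polynomial f.

Ratio r(k) = k + 3.
Factor: A=k + 3; B=1; C=1.
Solve (k + 3)·f(k+1) − (1)·f(k) = 1.
Bound: deg f ≤ -1.
Bound -1 < 0, so the key equation has no polynomial solution.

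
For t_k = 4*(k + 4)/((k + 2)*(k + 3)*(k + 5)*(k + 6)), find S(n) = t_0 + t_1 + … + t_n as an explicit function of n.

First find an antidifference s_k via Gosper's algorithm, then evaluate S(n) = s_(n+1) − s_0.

S(n) = (n**2 + 9*n + 8)/(5*(n**2 + 9*n + 18))

Compute t_(k+1)/t_k: get (k + 2)*(k + 5)**2/((k + 4)**2*(k + 7)).
Factor: A=k + 2; B=k + 7; C=k**2 + 8*k + 16.
Need (k + 2)·f(k+1) − (k + 6)·f(k) = k**2 + 8*k + 16.
d = 4 from the (1,1,2) case.
Solve for f: f(k) = k*(k + 3)*(k + 4)*(k + 7)/20 (degree 4 ≤ 4).
Get s_k = R·t_k = k*(k + 7)/(5*(k**2 + 7*k + 10)) with R(k) = B(k−1)f(k)/C(k) = k*(k + 3)*(k + 6)*(k + 7)/(20*(k + 4)).
s_(k+1) − s_k = 4*(k + 4)/(k**4 + 16*k**3 + 91*k**2 + 216*k + 180) = t_k.
Σ_(k=0)^n t_k = s_(n+1) − s_(0) = ((n**2 + 9*n + 8)/(5*(n**2 + 9*n + 18))) − (0), i.e. (n**2 + 9*n + 8)/(5*(n**2 + 9*n + 18)).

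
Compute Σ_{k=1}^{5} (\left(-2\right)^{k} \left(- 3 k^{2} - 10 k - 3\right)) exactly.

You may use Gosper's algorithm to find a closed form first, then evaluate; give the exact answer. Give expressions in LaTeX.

Σ = 3012

The ratio is 2*(-3*k**2 - 16*k - 16)/(3*k**2 + 10*k + 3).
Gosper form: A/B · C(k+1)/C(k) with A=-2, B=1, C=k**2 + 10*k/3 + 1.
f must satisfy (-2)·f(k+1) − (1)·f(k) = k**2 + 10*k/3 + 1.
Bound: deg f ≤ 2.
Solving with deg f ≤ 2: f(k) = -(k**2 + 2*k - 1)/3.
Certificate R = B(k−1)f/C = -(k**2 + 2*k - 1)/((k + 3)*(3*k + 1)) gives s_k = (-2)**k*(k**2 + 2*k - 1).
Δs = (-2)**k*(-3*k**2 - 10*k - 3), as required.
Telescoping: Σ = s_(6) − s_(1) = 3008 − (-4) = 3012.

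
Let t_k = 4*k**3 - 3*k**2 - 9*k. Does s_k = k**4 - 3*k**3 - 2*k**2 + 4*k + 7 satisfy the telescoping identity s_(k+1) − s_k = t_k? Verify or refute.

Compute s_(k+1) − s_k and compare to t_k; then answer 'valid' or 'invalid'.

valid; difference matches t_k

s_(k+1) = k**4 + k**3 - 5*k**2 - 5*k + 7
s_(k+1) − s_k = k*(4*k**2 - 3*k - 9)
(s_(k+1) − s_k) − t_k = 0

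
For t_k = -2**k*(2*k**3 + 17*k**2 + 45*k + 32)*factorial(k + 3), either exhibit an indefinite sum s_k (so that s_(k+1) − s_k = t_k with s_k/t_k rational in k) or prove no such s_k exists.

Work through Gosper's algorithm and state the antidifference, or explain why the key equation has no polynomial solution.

s_k = -2**k*k*(k + 3)*factorial(k + 3)

Ratio r(k) = 2*(2*k**4 + 31*k**3 + 177*k**2 + 436*k + 384)/(2*k**3 + 17*k**2 + 45*k + 32).
Take A(k)=2*k + 8, B(k)=1, C(k)=k**3 + 17*k**2/2 + 45*k/2 + 16.
f must satisfy (2*k + 8)·f(k+1) − (1)·f(k) = k**3 + 17*k**2/2 + 45*k/2 + 16.
Degrees (1,0,3) ⇒ d ≤ 2.
A polynomial solution: f(k) = k*(k + 3)/2.
Then R = B(k−1)f/C = k*(k + 3)/(2*k**3 + 17*k**2 + 45*k + 32), so s_k = R(k)·t_k = -2**k*k*(k + 3)*factorial(k + 3).
Δs = -2**k*(2*k**3 + 17*k**2 + 45*k + 32)*factorial(k + 3), as required.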